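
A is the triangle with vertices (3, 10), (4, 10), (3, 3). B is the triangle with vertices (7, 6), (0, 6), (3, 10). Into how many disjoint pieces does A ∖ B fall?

A ∖ B splits into 2 disjoint pieces (area 0.4375, area 0.6429).

2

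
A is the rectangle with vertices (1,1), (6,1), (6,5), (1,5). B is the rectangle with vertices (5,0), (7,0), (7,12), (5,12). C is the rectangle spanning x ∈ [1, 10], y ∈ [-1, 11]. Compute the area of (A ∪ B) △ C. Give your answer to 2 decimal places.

|A ∪ B| = 40.
|(A ∪ B) ∩ C| = 38.
|(A ∪ B) △ C| = 40 + 108 − 76 = 72.00.

72.00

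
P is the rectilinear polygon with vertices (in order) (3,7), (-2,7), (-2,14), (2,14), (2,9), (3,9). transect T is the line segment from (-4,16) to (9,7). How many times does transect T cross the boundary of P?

The segment meets the boundary at (2,11.846), (-1.111,14).

2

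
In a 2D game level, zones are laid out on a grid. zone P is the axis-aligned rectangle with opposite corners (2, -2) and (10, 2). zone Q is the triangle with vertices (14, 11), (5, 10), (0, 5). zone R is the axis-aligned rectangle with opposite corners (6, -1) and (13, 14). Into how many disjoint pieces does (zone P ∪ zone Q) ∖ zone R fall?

(zone P ∪ zone Q) ∖ zone R splits into 3 disjoint pieces (area 20, area 0.1587, area 9.8413).

3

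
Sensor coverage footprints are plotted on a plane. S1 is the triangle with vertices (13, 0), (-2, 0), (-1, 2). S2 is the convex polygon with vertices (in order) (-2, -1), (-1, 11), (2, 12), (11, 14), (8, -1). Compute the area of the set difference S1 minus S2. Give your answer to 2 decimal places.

|S1| = 15, |S1∩S2| = 13.3917.
|S1 ∖ S2| = |S1| − |S1∩S2| = 15 − 13.3917 = 1.61.

1.61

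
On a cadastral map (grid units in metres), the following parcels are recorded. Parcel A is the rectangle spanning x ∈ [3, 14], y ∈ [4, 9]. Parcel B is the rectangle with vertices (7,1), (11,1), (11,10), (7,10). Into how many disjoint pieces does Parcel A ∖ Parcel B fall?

2

Parcel A ∖ Parcel B splits into 2 disjoint pieces (area 15, area 20).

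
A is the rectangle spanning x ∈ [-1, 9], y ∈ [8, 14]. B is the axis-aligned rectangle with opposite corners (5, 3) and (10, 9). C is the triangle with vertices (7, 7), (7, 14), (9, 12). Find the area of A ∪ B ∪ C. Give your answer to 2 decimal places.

By inclusion–exclusion:
Individual areas: |A| = 60, |B| = 30, |C| = 7.
|A∩B|: x∈[5,9], y∈[8,9] → 4·1 = 4.
|A∩C| = 6.8.
|B∩C| = 0.8.
|A∩B∩C| = 0.6.
|A ∪ B ∪ C| = 97 − 11.6 + 0.6 = 86.00.

86.00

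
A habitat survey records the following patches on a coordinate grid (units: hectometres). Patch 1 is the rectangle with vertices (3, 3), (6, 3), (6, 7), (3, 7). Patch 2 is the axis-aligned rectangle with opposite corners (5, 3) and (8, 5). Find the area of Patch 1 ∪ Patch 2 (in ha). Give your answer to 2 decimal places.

By inclusion–exclusion:
Individual areas: |Patch 1| = 12, |Patch 2| = 6.
|Patch 1∩Patch 2|: x∈[5,6], y∈[3,5] → 1·2 = 2.
|Patch 1 ∪ Patch 2| = 18 − 2 = 16.00.

16.00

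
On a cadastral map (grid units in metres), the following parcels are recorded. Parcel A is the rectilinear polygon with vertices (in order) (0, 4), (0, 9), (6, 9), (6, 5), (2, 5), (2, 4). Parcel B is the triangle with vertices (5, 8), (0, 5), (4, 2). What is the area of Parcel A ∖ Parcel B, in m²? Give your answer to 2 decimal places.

|Parcel A| = 26, |Parcel A∩Parcel B| = 8.0833.
|Parcel A ∖ Parcel B| = |Parcel A| − |Parcel A∩Parcel B| = 26 − 8.0833 = 17.92.

17.92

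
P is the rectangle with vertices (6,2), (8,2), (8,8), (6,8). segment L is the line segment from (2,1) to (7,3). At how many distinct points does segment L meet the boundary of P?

The segment meets the boundary at (6,2.6).

1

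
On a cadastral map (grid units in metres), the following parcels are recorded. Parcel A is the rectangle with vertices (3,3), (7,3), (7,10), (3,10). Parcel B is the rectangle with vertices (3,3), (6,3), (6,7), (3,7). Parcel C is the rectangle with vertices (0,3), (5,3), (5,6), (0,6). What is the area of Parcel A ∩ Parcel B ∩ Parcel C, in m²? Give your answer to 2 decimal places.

6.00

The intersection is the polygon with vertices (3,3), (3,6), (5,6), (5,3).
By the shoelace formula its area is 6.00.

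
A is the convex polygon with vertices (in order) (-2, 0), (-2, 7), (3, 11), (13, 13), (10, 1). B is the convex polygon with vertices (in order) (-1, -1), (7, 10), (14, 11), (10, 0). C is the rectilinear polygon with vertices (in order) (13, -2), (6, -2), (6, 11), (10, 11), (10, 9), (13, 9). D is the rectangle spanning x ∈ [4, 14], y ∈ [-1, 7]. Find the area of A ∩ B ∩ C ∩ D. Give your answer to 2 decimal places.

29.17

The intersection is the polygon with vertices (6,7), (11.5,7), (10,1), (6,0.667).
By the shoelace formula its area is 29.17.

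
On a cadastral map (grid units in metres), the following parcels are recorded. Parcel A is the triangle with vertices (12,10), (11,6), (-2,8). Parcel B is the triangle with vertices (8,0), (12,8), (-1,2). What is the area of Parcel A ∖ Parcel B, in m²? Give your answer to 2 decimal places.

|Parcel A| = 27, |Parcel A∩Parcel B| = 2.2575.
|Parcel A ∖ Parcel B| = |Parcel A| − |Parcel A∩Parcel B| = 27 − 2.2575 = 24.74.

24.74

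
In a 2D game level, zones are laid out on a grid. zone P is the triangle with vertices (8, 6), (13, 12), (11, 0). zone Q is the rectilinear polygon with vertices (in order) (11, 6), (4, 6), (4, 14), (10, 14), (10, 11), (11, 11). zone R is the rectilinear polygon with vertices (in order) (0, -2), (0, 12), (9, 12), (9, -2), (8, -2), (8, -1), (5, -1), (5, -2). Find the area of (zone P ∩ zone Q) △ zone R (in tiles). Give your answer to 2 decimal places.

|zone P ∩ zone Q| = 5.4.
|(zone P ∩ zone Q) ∩ zone R| = 0.6.
|(zone P ∩ zone Q) △ zone R| = 5.4 + 123 − 1.2 = 127.20.

127.20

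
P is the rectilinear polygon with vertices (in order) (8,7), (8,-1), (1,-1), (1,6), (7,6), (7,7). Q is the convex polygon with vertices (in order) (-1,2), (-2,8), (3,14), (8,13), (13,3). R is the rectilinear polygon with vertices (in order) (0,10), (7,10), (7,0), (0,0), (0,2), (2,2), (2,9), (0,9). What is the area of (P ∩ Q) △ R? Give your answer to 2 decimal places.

46.18

|P ∩ Q| = 26.25.
|(P ∩ Q) ∩ R| = 18.0357.
|(P ∩ Q) △ R| = 26.25 + 56 − 36.0714 = 46.18.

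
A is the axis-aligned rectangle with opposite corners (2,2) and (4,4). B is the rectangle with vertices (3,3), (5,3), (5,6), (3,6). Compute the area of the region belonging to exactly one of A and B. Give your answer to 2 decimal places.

8.00

|A∩B|: x∈[3,4], y∈[3,4] → 1·1 = 1.
|A △ B| = |A| + |B| − 2·|A∩B| = 4 + 6 − 2 = 8.00.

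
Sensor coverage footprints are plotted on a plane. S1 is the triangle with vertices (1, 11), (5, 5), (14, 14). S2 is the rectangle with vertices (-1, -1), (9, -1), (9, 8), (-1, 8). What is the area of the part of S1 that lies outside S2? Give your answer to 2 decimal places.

|S1| = 45, |S1∩S2| = 7.5.
|S1 ∖ S2| = |S1| − |S1∩S2| = 45 − 7.5 = 37.50.

37.50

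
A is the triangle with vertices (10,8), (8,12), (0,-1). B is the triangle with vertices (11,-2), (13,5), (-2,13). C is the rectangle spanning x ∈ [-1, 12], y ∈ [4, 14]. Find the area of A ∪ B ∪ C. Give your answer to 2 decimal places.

By inclusion–exclusion:
Individual areas: |A| = 29, |B| = 60.5, |C| = 130.
|A∩B| = 10.9172.
|A∩C| = 22.8034.
|B∩C| = 38.3231.
|A∩B∩C| = 10.9172.
|A ∪ B ∪ C| = 219.5 − 72.0437 + 10.9172 = 158.37.

158.37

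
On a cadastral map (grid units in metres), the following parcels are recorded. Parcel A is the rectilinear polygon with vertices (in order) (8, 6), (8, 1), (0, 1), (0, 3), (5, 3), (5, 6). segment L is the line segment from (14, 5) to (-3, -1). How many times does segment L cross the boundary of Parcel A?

The segment meets the boundary at (2.667,1), (8,2.882).

2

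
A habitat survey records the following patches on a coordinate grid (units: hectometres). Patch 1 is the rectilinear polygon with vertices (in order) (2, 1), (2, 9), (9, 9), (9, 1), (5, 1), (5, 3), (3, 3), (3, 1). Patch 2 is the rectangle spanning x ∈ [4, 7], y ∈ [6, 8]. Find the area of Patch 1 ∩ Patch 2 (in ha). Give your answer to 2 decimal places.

6.00

The intersection is the polygon with vertices (4,6), (4,8), (7,8), (7,6).
By the shoelace formula its area is 6.00.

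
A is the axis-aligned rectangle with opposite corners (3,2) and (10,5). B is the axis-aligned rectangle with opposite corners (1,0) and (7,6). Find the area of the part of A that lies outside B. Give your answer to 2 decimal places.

9.00

|A∩B|: x∈[3,7], y∈[2,5] → 4·3 = 12.
|A| = 21.
|A ∖ B| = |A| − |A∩B| = 21 − 12 = 9.00.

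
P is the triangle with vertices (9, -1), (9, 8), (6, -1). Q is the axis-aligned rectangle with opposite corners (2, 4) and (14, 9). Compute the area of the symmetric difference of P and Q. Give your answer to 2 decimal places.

|P| = 13.5, |Q| = 60, |P∩Q| = 2.6667.
|P △ Q| = |P| + |Q| − 2·|P∩Q| = 13.5 + 60 − 5.3333 = 68.17.

68.17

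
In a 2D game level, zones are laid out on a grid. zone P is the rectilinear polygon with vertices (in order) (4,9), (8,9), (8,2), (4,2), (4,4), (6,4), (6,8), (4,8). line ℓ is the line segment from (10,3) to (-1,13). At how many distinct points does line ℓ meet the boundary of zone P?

The segment meets the boundary at (4,8.455), (4.5,8), (6,6.636), (8,4.818).

4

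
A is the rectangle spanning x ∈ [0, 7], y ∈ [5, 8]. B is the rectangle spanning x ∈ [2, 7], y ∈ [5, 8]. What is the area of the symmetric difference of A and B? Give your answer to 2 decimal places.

|A∩B|: x∈[2,7], y∈[5,8] → 5·3 = 15.
|A △ B| = |A| + |B| − 2·|A∩B| = 21 + 15 − 30 = 6.00.

6.00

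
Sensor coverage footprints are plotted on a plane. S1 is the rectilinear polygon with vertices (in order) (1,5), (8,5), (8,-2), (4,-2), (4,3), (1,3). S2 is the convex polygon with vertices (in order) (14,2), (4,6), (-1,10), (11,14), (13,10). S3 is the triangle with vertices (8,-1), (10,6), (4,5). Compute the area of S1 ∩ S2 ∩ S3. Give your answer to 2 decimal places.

The intersection is the polygon with vertices (8,4.4), (6.5,5), (8,5).
By the shoelace formula its area is 0.45.

0.45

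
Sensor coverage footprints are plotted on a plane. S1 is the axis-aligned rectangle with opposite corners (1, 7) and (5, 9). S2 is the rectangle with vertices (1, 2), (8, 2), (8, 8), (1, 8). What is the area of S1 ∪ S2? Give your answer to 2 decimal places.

46.00

By inclusion–exclusion:
Individual areas: |S1| = 8, |S2| = 42.
|S1∩S2|: x∈[1,5], y∈[7,8] → 4·1 = 4.
|S1 ∪ S2| = 50 − 4 = 46.00.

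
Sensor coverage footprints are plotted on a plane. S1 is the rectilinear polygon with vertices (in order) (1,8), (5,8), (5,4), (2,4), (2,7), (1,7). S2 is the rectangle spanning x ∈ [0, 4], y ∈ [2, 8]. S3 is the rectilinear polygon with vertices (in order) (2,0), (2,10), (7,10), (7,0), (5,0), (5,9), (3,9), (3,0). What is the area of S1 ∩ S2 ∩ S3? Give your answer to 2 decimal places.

4.00

The intersection is the polygon with vertices (2,4), (2,7), (2,8), (3,8), (3,4).
By the shoelace formula its area is 4.00.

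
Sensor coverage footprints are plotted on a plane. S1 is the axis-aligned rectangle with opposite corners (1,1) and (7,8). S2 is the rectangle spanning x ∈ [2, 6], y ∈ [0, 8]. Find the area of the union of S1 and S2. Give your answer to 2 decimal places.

By inclusion–exclusion:
Individual areas: |S1| = 42, |S2| = 32.
|S1∩S2|: x∈[2,6], y∈[1,8] → 4·7 = 28.
|S1 ∪ S2| = 74 − 28 = 46.00.

46.00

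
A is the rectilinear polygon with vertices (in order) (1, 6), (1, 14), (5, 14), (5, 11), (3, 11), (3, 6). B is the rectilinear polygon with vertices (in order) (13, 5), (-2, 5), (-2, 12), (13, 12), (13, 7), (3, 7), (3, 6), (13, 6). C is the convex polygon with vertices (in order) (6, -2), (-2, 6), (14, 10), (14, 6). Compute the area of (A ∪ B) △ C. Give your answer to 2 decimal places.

|A ∪ B| = 103.
|(A ∪ B) ∩ C| = 32.625.
|(A ∪ B) △ C| = 103 + 96 − 65.25 = 133.75.

133.75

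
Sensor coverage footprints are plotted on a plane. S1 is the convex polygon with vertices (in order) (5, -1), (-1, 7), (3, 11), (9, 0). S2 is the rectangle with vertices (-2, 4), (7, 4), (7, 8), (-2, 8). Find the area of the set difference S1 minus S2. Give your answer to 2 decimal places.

|S1| = 53, |S1∩S2| = 23.0341.
|S1 ∖ S2| = |S1| − |S1∩S2| = 53 − 23.0341 = 29.97.

29.97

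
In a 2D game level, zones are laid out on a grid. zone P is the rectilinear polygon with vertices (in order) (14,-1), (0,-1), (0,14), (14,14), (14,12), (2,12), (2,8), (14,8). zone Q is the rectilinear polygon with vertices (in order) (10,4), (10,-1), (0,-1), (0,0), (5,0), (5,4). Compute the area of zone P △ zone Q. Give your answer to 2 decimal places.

|zone P| = 162, |zone Q| = 30, |zone P∩zone Q| = 30.
|zone P △ zone Q| = |zone P| + |zone Q| − 2·|zone P∩zone Q| = 162 + 30 − 60 = 132.00.

132.00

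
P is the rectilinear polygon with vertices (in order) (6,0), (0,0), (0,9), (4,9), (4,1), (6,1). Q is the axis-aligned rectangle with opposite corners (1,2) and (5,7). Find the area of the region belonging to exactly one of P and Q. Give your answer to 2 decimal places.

|P| = 38, |Q| = 20, |P∩Q| = 15.
|P △ Q| = |P| + |Q| − 2·|P∩Q| = 38 + 20 − 30 = 28.00.

28.00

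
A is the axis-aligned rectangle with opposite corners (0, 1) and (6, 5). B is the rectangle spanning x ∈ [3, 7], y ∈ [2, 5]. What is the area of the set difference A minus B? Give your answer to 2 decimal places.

15.00

|A∩B|: x∈[3,6], y∈[2,5] → 3·3 = 9.
|A| = 24.
|A ∖ B| = |A| − |A∩B| = 24 − 9 = 15.00.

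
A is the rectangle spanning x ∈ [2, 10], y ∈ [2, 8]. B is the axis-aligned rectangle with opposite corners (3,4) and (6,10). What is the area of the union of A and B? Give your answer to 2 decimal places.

54.00

By inclusion–exclusion:
Individual areas: |A| = 48, |B| = 18.
|A∩B|: x∈[3,6], y∈[4,8] → 3·4 = 12.
|A ∪ B| = 66 − 12 = 54.00.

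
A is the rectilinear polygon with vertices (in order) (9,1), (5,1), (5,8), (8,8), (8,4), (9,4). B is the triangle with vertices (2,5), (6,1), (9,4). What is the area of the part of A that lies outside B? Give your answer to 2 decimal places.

15.93

|A| = 24, |A∩B| = 8.0714.
|A ∖ B| = |A| − |A∩B| = 24 − 8.0714 = 15.93.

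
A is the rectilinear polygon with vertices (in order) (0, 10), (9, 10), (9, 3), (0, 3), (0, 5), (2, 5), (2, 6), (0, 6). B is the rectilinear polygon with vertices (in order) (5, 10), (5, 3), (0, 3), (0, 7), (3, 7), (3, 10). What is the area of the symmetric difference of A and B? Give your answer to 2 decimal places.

39.00

|A| = 61, |B| = 26, |A∩B| = 24.
|A △ B| = |A| + |B| − 2·|A∩B| = 61 + 26 − 48 = 39.00.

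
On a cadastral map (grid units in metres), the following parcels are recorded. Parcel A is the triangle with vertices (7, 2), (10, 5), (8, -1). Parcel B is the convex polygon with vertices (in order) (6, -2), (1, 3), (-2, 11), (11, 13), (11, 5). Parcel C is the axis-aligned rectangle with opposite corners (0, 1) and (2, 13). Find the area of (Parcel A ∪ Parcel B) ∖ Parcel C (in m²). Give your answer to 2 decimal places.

110.29

|Parcel A ∪ Parcel B| = 126.3807.
|(Parcel A ∪ Parcel B) ∩ Parcel C| = 16.0897.
|(Parcel A ∪ Parcel B) ∖ Parcel C| = 126.3807 − 16.0897 = 110.29.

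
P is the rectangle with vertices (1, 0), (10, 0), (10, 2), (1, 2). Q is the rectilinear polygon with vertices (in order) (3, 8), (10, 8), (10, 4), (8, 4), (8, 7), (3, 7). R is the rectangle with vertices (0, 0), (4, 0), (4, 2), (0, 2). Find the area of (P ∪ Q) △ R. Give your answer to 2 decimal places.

|P ∪ Q| = 31.
|(P ∪ Q) ∩ R| = 6.
|(P ∪ Q) △ R| = 31 + 8 − 12 = 27.00.

27.00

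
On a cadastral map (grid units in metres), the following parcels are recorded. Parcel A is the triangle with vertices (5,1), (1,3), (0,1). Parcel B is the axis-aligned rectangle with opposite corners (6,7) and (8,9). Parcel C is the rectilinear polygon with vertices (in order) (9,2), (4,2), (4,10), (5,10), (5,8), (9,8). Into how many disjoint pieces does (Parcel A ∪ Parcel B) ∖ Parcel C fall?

2

(Parcel A ∪ Parcel B) ∖ Parcel C splits into 2 disjoint pieces (area 5, area 2).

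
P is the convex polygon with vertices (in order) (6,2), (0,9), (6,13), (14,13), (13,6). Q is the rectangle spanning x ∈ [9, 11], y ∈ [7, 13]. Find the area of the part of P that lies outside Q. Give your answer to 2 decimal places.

|P| = 99.5, |P∩Q| = 12.
|P ∖ Q| = |P| − |P∩Q| = 99.5 − 12 = 87.50.

87.50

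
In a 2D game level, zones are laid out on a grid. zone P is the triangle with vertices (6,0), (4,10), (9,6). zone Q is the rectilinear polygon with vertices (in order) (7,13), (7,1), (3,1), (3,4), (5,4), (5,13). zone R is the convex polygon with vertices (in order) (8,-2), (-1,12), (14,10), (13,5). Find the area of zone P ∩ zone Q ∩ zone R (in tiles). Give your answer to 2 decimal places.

The intersection is the polygon with vertices (5,9.2), (7,7.6), (7,2), (6.5,1), (6.071,1), (5.677,1.613), (5,5).
By the shoelace formula its area is 12.87.

12.87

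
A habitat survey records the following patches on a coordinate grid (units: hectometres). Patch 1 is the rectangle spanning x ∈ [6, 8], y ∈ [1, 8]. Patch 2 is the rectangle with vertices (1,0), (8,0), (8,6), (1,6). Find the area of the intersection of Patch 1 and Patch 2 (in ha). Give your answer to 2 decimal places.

10.00

|Patch 1∩Patch 2|: x∈[6,8], y∈[1,6] → 2·5 = 10.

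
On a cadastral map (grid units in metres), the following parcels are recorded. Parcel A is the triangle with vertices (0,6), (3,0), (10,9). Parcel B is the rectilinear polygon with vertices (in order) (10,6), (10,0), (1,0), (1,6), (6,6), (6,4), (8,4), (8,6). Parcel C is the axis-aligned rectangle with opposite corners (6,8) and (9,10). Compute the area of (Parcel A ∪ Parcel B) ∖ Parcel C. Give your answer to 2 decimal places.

|Parcel A ∪ Parcel B| = 64.2778.
|(Parcel A ∪ Parcel B) ∩ Parcel C| = 0.8167.
|(Parcel A ∪ Parcel B) ∖ Parcel C| = 64.2778 − 0.8167 = 63.46.

63.46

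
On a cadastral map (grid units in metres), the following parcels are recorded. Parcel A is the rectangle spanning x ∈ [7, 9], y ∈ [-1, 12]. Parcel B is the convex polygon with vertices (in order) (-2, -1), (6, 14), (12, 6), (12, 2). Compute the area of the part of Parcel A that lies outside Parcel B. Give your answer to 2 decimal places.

5.79

|Parcel A| = 26, |Parcel A∩Parcel B| = 20.2143.
|Parcel A ∖ Parcel B| = |Parcel A| − |Parcel A∩Parcel B| = 26 − 20.2143 = 5.79.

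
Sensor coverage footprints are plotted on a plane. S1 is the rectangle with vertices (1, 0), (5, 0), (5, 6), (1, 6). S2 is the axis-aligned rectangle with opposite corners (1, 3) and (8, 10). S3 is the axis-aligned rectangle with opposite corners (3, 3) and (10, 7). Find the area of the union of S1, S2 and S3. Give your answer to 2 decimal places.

69.00

By inclusion–exclusion:
Individual areas: |S1| = 24, |S2| = 49, |S3| = 28.
|S1∩S2|: x∈[1,5], y∈[3,6] → 4·3 = 12.
|S1∩S3|: x∈[3,5], y∈[3,6] → 2·3 = 6.
|S2∩S3|: x∈[3,8], y∈[3,7] → 5·4 = 20.
|S1∩S2∩S3| = 6.
|S1 ∪ S2 ∪ S3| = 101 − 38 + 6 = 69.00.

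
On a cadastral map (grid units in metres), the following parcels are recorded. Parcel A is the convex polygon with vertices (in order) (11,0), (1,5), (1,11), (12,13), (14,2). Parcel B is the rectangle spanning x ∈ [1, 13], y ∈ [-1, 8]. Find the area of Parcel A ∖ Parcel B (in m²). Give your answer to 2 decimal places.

|Parcel A| = 119, |Parcel A∩Parcel B| = 69.6439.
|Parcel A ∖ Parcel B| = |Parcel A| − |Parcel A∩Parcel B| = 119 − 69.6439 = 49.36.

49.36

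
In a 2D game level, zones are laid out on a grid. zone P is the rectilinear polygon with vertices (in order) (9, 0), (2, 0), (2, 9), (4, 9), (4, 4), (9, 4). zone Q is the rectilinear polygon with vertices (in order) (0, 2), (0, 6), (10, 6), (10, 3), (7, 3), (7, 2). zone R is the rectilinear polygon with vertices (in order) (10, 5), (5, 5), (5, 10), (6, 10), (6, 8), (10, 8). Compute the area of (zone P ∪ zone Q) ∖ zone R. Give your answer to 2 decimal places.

54.00

|zone P ∪ zone Q| = 59.
|(zone P ∪ zone Q) ∩ zone R| = 5.
|(zone P ∪ zone Q) ∖ zone R| = 59 − 5 = 54.00.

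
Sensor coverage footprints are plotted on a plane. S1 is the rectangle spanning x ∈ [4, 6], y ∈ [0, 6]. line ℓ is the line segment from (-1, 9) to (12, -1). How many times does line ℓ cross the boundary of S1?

The segment meets the boundary at (6,3.615), (4,5.154).

2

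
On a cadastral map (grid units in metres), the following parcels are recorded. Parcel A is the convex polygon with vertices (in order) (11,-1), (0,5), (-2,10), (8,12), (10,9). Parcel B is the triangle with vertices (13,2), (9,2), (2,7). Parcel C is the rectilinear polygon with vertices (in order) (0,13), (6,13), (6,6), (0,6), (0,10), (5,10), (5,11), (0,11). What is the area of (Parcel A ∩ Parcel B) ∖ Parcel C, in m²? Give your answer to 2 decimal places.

|Parcel A ∩ Parcel B| = 8.7405.
|(Parcel A ∩ Parcel B) ∩ Parcel C| = 0.4.
|(Parcel A ∩ Parcel B) ∖ Parcel C| = 8.7405 − 0.4 = 8.34.

8.34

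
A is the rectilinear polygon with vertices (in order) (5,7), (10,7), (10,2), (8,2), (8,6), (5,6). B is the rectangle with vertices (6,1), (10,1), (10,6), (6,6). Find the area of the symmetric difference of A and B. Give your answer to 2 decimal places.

17.00

|A| = 13, |B| = 20, |A∩B| = 8.
|A △ B| = |A| + |B| − 2·|A∩B| = 13 + 20 − 16 = 17.00.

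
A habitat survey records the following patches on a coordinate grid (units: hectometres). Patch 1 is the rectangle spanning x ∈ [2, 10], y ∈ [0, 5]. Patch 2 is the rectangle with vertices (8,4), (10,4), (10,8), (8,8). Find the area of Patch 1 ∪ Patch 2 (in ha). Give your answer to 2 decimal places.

46.00

By inclusion–exclusion:
Individual areas: |Patch 1| = 40, |Patch 2| = 8.
|Patch 1∩Patch 2|: x∈[8,10], y∈[4,5] → 2·1 = 2.
|Patch 1 ∪ Patch 2| = 48 − 2 = 46.00.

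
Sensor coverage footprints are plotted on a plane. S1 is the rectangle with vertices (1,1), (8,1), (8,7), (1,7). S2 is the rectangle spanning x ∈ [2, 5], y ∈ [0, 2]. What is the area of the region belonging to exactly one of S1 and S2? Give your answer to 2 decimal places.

|S1∩S2|: x∈[2,5], y∈[1,2] → 3·1 = 3.
|S1 △ S2| = |S1| + |S2| − 2·|S1∩S2| = 42 + 6 − 6 = 42.00.

42.00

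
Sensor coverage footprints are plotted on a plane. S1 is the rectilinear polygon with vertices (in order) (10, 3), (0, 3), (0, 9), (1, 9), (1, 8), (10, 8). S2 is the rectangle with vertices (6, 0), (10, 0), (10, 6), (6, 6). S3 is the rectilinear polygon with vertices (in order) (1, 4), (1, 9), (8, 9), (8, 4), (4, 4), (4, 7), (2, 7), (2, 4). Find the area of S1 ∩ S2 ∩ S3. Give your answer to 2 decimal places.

The intersection is the polygon with vertices (6,6), (8,6), (8,4), (6,4).
By the shoelace formula its area is 4.00.

4.00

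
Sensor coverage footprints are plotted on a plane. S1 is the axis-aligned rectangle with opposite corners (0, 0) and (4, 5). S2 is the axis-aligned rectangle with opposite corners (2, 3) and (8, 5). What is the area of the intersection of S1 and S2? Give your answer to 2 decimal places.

4.00

|S1∩S2|: x∈[2,4], y∈[3,5] → 2·2 = 4.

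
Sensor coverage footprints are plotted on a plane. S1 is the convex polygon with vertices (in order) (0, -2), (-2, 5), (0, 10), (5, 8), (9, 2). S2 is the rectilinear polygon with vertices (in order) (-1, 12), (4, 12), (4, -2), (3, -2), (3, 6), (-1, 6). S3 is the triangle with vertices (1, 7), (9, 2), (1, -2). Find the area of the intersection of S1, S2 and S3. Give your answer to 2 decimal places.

6.68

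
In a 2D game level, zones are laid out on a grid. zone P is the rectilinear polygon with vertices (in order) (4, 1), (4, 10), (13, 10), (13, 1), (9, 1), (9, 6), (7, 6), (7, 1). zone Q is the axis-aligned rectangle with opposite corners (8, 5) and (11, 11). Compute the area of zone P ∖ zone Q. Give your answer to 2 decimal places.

|zone P| = 71, |zone P∩zone Q| = 14.
|zone P ∖ zone Q| = |zone P| − |zone P∩zone Q| = 71 − 14 = 57.00.

57.00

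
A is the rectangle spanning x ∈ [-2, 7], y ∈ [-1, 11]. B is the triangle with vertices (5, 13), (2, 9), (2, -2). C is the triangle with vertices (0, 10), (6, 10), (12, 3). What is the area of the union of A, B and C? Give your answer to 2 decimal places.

116.49

By inclusion–exclusion:
Individual areas: |A| = 108, |B| = 16.5, |C| = 21.
|A∩B| = 15.3.
|A∩C| = 13.7083.
|B∩C| = 3.515.
|A∩B∩C| = 3.515.
|A ∪ B ∪ C| = 145.5 − 32.5234 + 3.515 = 116.49.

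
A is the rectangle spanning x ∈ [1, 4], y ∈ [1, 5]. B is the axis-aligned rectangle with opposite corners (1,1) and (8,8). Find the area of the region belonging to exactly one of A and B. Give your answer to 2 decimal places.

|A∩B|: x∈[1,4], y∈[1,5] → 3·4 = 12.
|A △ B| = |A| + |B| − 2·|A∩B| = 12 + 49 − 24 = 37.00.

37.00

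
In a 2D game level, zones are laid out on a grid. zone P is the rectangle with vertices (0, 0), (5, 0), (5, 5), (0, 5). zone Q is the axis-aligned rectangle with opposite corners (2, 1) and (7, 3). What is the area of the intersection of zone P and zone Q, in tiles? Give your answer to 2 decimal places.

|zone P∩zone Q|: x∈[2,5], y∈[1,3] → 3·2 = 6.

6.00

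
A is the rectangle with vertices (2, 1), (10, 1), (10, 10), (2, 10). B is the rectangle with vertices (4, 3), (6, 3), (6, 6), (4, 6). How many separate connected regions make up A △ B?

1

A △ B is a single connected region.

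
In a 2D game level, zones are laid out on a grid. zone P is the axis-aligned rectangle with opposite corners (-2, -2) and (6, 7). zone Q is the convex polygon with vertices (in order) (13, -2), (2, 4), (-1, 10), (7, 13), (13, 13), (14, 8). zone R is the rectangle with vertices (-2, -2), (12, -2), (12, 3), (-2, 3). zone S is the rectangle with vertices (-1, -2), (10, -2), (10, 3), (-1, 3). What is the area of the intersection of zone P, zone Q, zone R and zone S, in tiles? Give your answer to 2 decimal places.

1.28

The intersection is the polygon with vertices (3.833,3), (6,3), (6,1.818).
By the shoelace formula its area is 1.28.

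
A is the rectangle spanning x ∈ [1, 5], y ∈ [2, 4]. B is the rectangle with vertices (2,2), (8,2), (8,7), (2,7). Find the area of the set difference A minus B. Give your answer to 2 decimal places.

2.00

|A∩B|: x∈[2,5], y∈[2,4] → 3·2 = 6.
|A| = 8.
|A ∖ B| = |A| − |A∩B| = 8 − 6 = 2.00.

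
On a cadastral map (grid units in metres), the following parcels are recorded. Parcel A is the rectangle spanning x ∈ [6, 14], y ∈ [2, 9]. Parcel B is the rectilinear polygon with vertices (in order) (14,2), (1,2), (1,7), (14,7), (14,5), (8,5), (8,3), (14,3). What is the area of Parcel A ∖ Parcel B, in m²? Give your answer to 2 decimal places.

|Parcel A| = 56, |Parcel A∩Parcel B| = 28.
|Parcel A ∖ Parcel B| = |Parcel A| − |Parcel A∩Parcel B| = 56 − 28 = 28.00.

28.00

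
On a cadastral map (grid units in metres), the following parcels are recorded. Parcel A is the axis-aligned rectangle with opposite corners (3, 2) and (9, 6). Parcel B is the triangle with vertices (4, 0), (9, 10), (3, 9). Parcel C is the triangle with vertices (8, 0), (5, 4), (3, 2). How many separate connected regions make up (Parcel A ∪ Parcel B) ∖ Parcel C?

2

(Parcel A ∪ Parcel B) ∖ Parcel C splits into 2 disjoint pieces (area 37, area 0.6822).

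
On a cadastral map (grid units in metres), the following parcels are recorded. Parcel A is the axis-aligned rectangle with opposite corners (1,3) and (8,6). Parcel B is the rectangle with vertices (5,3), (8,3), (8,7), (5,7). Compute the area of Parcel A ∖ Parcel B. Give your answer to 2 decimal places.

|Parcel A∩Parcel B|: x∈[5,8], y∈[3,6] → 3·3 = 9.
|Parcel A| = 21.
|Parcel A ∖ Parcel B| = |Parcel A| − |Parcel A∩Parcel B| = 21 − 9 = 12.00.

12.00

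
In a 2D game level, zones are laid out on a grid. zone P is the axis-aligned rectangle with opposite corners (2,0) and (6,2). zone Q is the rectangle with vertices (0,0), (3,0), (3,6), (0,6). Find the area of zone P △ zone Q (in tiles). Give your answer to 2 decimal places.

|zone P∩zone Q|: x∈[2,3], y∈[0,2] → 1·2 = 2.
|zone P △ zone Q| = |zone P| + |zone Q| − 2·|zone P∩zone Q| = 8 + 18 − 4 = 22.00.

22.00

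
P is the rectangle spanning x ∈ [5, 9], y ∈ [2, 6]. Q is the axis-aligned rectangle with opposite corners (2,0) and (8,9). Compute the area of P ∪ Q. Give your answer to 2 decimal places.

By inclusion–exclusion:
Individual areas: |P| = 16, |Q| = 54.
|P∩Q|: x∈[5,8], y∈[2,6] → 3·4 = 12.
|P ∪ Q| = 70 − 12 = 58.00.

58.00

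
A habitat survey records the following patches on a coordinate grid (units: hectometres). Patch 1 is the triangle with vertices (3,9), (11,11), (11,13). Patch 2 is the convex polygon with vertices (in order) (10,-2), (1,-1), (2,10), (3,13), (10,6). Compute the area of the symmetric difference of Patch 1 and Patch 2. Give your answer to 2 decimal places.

101.87

|Patch 1| = 8, |Patch 2| = 96, |Patch 1∩Patch 2| = 1.0667.
|Patch 1 △ Patch 2| = |Patch 1| + |Patch 2| − 2·|Patch 1∩Patch 2| = 8 + 96 − 2.1333 = 101.87.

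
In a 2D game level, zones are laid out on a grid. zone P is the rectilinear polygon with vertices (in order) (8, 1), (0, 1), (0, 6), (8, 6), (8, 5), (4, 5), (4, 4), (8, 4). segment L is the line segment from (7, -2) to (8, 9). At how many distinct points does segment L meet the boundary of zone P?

4

The segment meets the boundary at (7.636,5), (7.545,4), (7.273,1), (7.727,6).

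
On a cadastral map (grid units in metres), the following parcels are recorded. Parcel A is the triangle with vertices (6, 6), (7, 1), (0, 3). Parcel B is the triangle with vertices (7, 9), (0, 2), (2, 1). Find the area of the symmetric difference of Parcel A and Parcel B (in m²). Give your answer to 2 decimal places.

17.98

|Parcel A| = 16.5, |Parcel B| = 10.5, |Parcel A∩Parcel B| = 4.5101.
|Parcel A △ Parcel B| = |Parcel A| + |Parcel B| − 2·|Parcel A∩Parcel B| = 16.5 + 10.5 − 9.0202 = 17.98.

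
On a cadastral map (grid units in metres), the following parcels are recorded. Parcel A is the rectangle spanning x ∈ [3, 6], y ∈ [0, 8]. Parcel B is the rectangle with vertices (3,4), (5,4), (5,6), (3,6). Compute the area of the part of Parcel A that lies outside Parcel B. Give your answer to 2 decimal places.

|Parcel A∩Parcel B|: x∈[3,5], y∈[4,6] → 2·2 = 4.
|Parcel A| = 24.
|Parcel A ∖ Parcel B| = |Parcel A| − |Parcel A∩Parcel B| = 24 − 4 = 20.00.

20.00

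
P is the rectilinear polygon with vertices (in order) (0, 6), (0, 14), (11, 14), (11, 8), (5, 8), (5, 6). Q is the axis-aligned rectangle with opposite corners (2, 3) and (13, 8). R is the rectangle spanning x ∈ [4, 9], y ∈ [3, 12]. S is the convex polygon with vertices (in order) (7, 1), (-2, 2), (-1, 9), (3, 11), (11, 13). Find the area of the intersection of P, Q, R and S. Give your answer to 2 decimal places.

2.00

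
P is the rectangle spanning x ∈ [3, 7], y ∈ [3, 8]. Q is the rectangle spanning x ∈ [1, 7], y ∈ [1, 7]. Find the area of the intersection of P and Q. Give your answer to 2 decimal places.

16.00

|P∩Q|: x∈[3,7], y∈[3,7] → 4·4 = 16.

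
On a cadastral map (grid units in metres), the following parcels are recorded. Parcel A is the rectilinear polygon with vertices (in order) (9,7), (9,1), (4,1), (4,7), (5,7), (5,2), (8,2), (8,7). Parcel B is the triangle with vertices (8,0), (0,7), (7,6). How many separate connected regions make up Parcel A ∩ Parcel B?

2

Parcel A ∩ Parcel B splits into 2 disjoint pieces (area 1.4643, area 3.2946).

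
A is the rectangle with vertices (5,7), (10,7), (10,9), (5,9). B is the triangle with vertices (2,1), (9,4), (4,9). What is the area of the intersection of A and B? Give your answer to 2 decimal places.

The intersection is the polygon with vertices (5,7), (5,8), (6,7).
By the shoelace formula its area is 0.50.

0.50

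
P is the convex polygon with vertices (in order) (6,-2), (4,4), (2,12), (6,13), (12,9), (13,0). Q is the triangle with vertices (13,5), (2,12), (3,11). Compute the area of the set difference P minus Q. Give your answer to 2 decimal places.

107.51

|P| = 109.5, |P∩Q| = 1.9935.
|P ∖ Q| = |P| − |P∩Q| = 109.5 − 1.9935 = 107.51.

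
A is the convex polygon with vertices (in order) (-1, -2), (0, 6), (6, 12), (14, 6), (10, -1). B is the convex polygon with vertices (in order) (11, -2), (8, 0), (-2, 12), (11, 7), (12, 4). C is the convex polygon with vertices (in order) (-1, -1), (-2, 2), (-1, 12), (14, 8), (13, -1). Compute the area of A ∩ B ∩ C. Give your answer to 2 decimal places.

59.92

The intersection is the polygon with vertices (11,7), (12,4), (11.647,1.882), (10,-1), (9.5,-1), (8,0), (1.636,7.636), (3.778,9.778).
By the shoelace formula its area is 59.92.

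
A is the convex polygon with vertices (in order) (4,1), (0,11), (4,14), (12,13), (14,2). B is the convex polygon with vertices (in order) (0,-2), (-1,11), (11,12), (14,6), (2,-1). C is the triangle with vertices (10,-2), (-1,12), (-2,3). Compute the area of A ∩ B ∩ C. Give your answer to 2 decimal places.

The intersection is the polygon with vertices (5.724,1.172), (4,1), (0.222,10.444), (6.947,1.886).
By the shoelace formula its area is 16.10.

16.10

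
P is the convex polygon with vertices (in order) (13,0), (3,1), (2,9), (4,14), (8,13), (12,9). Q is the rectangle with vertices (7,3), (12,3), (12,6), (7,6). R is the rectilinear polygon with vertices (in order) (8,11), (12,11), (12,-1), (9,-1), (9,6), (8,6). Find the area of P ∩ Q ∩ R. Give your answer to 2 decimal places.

9.00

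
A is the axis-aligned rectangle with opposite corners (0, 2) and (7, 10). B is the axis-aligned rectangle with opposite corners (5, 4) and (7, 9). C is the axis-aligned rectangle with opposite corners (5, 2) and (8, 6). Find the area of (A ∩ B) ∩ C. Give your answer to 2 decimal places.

4.00

The region (A ∩ B) ∩ C is the polygon with vertices (5,4), (5,6), (7,6), (7,4).
By the shoelace formula its area is 4.00.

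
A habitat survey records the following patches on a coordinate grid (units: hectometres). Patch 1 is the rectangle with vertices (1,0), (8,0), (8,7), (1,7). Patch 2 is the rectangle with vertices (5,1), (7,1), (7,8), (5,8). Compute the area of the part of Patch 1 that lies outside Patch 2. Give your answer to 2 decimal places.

37.00

|Patch 1∩Patch 2|: x∈[5,7], y∈[1,7] → 2·6 = 12.
|Patch 1| = 49.
|Patch 1 ∖ Patch 2| = |Patch 1| − |Patch 1∩Patch 2| = 49 − 12 = 37.00.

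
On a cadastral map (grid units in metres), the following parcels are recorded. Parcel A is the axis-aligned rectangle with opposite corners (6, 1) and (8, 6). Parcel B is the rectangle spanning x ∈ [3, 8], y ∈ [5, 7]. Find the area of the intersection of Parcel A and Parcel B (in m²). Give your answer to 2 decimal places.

2.00

|Parcel A∩Parcel B|: x∈[6,8], y∈[5,6] → 2·1 = 2.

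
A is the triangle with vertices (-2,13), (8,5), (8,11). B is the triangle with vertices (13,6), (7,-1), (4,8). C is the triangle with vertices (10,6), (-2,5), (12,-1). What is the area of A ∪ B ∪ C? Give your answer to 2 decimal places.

By inclusion–exclusion:
Individual areas: |A| = 30, |B| = 37.5, |C| = 43.
|A∩B| = 3.8568.
|A∩C| = 0.3931.
|B∩C| = 21.7439.
|A∩B∩C| = 0.3931.
|A ∪ B ∪ C| = 110.5 − 25.9938 + 0.3931 = 84.90.

84.90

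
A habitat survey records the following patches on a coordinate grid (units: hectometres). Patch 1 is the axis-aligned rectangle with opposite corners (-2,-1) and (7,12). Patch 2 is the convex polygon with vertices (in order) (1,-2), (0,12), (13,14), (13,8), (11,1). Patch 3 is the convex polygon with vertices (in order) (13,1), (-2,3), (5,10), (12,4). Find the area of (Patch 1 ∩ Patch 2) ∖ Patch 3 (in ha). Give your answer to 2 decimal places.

45.44

|Patch 1 ∩ Patch 2| = 83.8976.
|(Patch 1 ∩ Patch 2) ∩ Patch 3| = 38.4561.
|(Patch 1 ∩ Patch 2) ∖ Patch 3| = 83.8976 − 38.4561 = 45.44.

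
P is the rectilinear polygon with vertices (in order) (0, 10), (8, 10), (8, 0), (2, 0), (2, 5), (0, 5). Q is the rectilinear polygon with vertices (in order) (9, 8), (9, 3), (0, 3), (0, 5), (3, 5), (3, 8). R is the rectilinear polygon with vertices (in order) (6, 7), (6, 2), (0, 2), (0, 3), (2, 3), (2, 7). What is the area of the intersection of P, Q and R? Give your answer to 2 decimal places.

The intersection is the polygon with vertices (2,3), (2,5), (3,5), (3,7), (6,7), (6,3).
By the shoelace formula its area is 14.00.

14.00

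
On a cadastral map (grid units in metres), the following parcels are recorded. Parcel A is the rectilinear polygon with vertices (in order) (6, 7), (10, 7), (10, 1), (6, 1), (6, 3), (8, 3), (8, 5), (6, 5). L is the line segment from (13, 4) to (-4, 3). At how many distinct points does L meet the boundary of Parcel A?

2

The segment meets the boundary at (8,3.706), (10,3.824).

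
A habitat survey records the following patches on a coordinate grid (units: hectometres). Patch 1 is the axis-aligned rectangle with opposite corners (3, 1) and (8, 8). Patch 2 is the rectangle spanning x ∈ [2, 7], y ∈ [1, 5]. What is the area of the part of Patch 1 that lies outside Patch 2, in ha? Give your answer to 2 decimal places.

|Patch 1∩Patch 2|: x∈[3,7], y∈[1,5] → 4·4 = 16.
|Patch 1| = 35.
|Patch 1 ∖ Patch 2| = |Patch 1| − |Patch 1∩Patch 2| = 35 − 16 = 19.00.

19.00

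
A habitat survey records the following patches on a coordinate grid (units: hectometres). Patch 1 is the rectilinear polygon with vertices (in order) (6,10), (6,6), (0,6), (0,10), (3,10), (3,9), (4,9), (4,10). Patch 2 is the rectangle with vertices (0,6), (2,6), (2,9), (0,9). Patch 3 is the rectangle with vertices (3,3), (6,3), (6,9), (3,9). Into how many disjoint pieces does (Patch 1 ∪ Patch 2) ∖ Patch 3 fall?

2

(Patch 1 ∪ Patch 2) ∖ Patch 3 splits into 2 disjoint pieces (area 12, area 2).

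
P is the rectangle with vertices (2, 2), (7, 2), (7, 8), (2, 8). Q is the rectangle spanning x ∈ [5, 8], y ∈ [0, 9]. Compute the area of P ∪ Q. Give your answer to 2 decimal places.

By inclusion–exclusion:
Individual areas: |P| = 30, |Q| = 27.
|P∩Q|: x∈[5,7], y∈[2,8] → 2·6 = 12.
|P ∪ Q| = 57 − 12 = 45.00.

45.00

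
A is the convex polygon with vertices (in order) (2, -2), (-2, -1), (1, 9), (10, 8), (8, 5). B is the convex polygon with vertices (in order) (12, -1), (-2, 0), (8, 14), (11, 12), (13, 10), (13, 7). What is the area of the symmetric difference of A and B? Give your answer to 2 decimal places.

102.60

|A| = 72.5, |B| = 135, |A∩B| = 52.4493.
|A △ B| = |A| + |B| − 2·|A∩B| = 72.5 + 135 − 104.8986 = 102.60.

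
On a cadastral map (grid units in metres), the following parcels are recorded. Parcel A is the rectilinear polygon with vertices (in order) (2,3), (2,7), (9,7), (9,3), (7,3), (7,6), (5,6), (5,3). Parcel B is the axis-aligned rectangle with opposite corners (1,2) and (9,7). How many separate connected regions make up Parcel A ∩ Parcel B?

Parcel A ∩ Parcel B is a single connected region.

1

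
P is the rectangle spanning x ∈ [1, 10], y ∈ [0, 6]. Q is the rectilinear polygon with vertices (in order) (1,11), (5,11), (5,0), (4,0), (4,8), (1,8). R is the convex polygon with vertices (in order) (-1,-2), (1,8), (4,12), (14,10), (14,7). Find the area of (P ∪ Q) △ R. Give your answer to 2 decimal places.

|P ∪ Q| = 68.
|(P ∪ Q) ∩ R| = 46.9917.
|(P ∪ Q) △ R| = 68 + 108.5 − 93.9833 = 82.52.

82.52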